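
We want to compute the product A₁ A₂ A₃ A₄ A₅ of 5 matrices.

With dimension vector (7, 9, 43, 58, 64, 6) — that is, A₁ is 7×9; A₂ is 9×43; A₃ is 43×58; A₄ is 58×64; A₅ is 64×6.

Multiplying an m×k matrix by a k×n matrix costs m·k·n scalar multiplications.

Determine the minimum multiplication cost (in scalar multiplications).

39936

Adjacent pairs: A₁A₂ = 7·9·43 = 2709; A₂A₃ = 9·43·58 = 22446; A₃A₄ = 43·58·64 = 159616; A₄A₅ = 58·64·6 = 22272.
Length 3: A₁..A₃: k=1: 0+22446+7·9·58=26100; k=2: 2709+0+7·43·58=20167 → min 20167 | A₂..A₄: k=2: 0+159616+9·43·64=184384; k=3: 22446+0+9·58·64=55854 → min 55854 | A₃..A₅: k=3: 0+22272+43·58·6=37236; k=4: 159616+0+43·64·6=176128 → min 37236.
Length 4: A₁..A₄: k=1: 0+55854+7·9·64=59886; k=2: 2709+159616+7·43·64=181589; k=3: 20167+0+7·58·64=46151 → min 46151 | A₂..A₅: k=2: 0+37236+9·43·6=39558; k=3: 22446+22272+9·58·6=47850; k=4: 55854+0+9·64·6=59310 → min 39558.
Length 5: A₁..A₅: k=1: 0+39558+7·9·6=39936; k=2: 2709+37236+7·43·6=41751; k=3: 20167+22272+7·58·6=44875; k=4: 46151+0+7·64·6=48839 → min 39936.
Optimal order: (A₁ (A₂ (A₃ (A₄ A₅)))) with cost 39936.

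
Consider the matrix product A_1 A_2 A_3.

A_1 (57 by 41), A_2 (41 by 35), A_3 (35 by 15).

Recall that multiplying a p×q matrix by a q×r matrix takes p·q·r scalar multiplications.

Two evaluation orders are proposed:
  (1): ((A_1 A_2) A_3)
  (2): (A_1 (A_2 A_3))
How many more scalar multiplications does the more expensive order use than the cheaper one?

Order (1) = ((A_1 A_2) A_3): (A_1 A_2): 57×41 by 41×35 → 57×35, cost 57·41·35 = 81795; ((A_1 A_2) A_3): 57×35 by 35×15 → 57×15, cost 57·35·15 = 29925; cumulative 111720. Total 111720.
Order (2) = (A_1 (A_2 A_3)): (A_2 A_3): 41×35 by 35×15 → 41×15, cost 41·35·15 = 21525; (A_1 (A_2 A_3)): 57×41 by 41×15 → 57×15, cost 57·41·15 = 35055; cumulative 56580. Total 56580.
Difference: |111720 − 56580| = 55140.

55140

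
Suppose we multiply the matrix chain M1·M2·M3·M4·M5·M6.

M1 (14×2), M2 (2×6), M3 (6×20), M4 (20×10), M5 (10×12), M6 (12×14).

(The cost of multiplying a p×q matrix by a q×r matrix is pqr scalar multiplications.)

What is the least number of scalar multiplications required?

1608

Adjacent pairs: M1M2 = 14·2·6 = 168; M2M3 = 2·6·20 = 240; M3M4 = 6·20·10 = 1200; M4M5 = 20·10·12 = 2400; M5M6 = 10·12·14 = 1680.
Length 3: M1..M3: k=1: 0+240+14·2·20=800; k=2: 168+0+14·6·20=1848 → min 800 | M2..M4: k=2: 0+1200+2·6·10=1320; k=3: 240+0+2·20·10=640 → min 640 | M3..M5: k=3: 0+2400+6·20·12=3840; k=4: 1200+0+6·10·12=1920 → min 1920 | M4..M6: k=4: 0+1680+20·10·14=4480; k=5: 2400+0+20·12·14=5760 → min 4480.
Length 4: M1..M4: k=1: 0+640+14·2·10=920; k=2: 168+1200+14·6·10=2208; k=3: 800+0+14·20·10=3600 → min 920 | M2..M5: k=2: 0+1920+2·6·12=2064; k=3: 240+2400+2·20·12=3120; k=4: 640+0+2·10·12=880 → min 880 | M3..M6: k=3: 0+4480+6·20·14=6160; k=4: 1200+1680+6·10·14=3720; k=5: 1920+0+6·12·14=2928 → min 2928.
Length 5: M1..M5: k=1: 0+880+14·2·12=1216; k=2: 168+1920+14·6·12=3096; k=3: 800+2400+14·20·12=6560; k=4: 920+0+14·10·12=2600 → min 1216 | M2..M6: k=2: 0+2928+2·6·14=3096; k=3: 240+4480+2·20·14=5280; k=4: 640+1680+2·10·14=2600; k=5: 880+0+2·12·14=1216 → min 1216.
Length 6: M1..M6: k=1: 0+1216+14·2·14=1608; k=2: 168+2928+14·6·14=4272; k=3: 800+4480+14·20·14=9200; k=4: 920+1680+14·10·14=4560; k=5: 1216+0+14·12·14=3568 → min 1608.
Optimal order: (M1·((((M2·M3)·M4)·M5)·M6)) with cost 1608.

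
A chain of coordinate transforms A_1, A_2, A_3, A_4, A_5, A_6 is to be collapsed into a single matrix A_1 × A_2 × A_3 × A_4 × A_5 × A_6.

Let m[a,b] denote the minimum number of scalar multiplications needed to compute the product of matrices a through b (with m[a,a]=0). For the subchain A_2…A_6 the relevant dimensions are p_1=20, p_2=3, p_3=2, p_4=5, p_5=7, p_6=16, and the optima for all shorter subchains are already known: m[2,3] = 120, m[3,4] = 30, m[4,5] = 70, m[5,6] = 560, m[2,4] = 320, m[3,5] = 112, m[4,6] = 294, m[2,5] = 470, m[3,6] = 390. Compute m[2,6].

1054

m[2,6] = min over k∈[2,5] of m[2,k]+m[k+1,6]+p_{1}·p_k·p_{6}.
k=2: 0 + 390 + 20·3·16 = 1350; k=3: 120 + 294 + 20·2·16 = 1054; k=4: 320 + 560 + 20·5·16 = 2480; k=5: 470 + 0 + 20·7·16 = 2710.
Minimum: 1054 at k=3.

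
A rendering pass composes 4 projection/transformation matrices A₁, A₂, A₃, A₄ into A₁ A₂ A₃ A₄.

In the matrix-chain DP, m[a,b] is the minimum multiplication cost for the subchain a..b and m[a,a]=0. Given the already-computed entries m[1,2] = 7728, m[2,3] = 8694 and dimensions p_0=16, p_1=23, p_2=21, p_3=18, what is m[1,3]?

m[1,3] = min over k∈[1,2] of m[1,k]+m[k+1,3]+p_{0}·p_k·p_{3}.
k=1: 0 + 8694 + 16·23·18 = 15318; k=2: 7728 + 0 + 16·21·18 = 13776.
Minimum: 13776 at k=2.

13776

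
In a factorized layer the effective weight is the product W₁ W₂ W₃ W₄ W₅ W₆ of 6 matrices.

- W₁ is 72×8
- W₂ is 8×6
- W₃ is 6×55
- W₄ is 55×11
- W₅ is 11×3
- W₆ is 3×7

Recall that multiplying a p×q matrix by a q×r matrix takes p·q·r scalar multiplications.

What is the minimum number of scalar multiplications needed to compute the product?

Adjacent pairs: W₁W₂ = 72·8·6 = 3456; W₂W₃ = 8·6·55 = 2640; W₃W₄ = 6·55·11 = 3630; W₄W₅ = 55·11·3 = 1815; W₅W₆ = 11·3·7 = 231.
Length 3: W₁..W₃: k=1: 0+2640+72·8·55=34320; k=2: 3456+0+72·6·55=27216 → min 27216 | W₂..W₄: k=2: 0+3630+8·6·11=4158; k=3: 2640+0+8·55·11=7480 → min 4158 | W₃..W₅: k=3: 0+1815+6·55·3=2805; k=4: 3630+0+6·11·3=3828 → min 2805 | W₄..W₆: k=4: 0+231+55·11·7=4466; k=5: 1815+0+55·3·7=2970 → min 2970.
Length 4: W₁..W₄: k=1: 0+4158+72·8·11=10494; k=2: 3456+3630+72·6·11=11838; k=3: 27216+0+72·55·11=70776 → min 10494 | W₂..W₅: k=2: 0+2805+8·6·3=2949; k=3: 2640+1815+8·55·3=5775; k=4: 4158+0+8·11·3=4422 → min 2949 | W₃..W₆: k=3: 0+2970+6·55·7=5280; k=4: 3630+231+6·11·7=4323; k=5: 2805+0+6·3·7=2931 → min 2931.
Length 5: W₁..W₅: k=1: 0+2949+72·8·3=4677; k=2: 3456+2805+72·6·3=7557; k=3: 27216+1815+72·55·3=40911; k=4: 10494+0+72·11·3=12870 → min 4677 | W₂..W₆: k=2: 0+2931+8·6·7=3267; k=3: 2640+2970+8·55·7=8690; k=4: 4158+231+8·11·7=5005; k=5: 2949+0+8·3·7=3117 → min 3117.
Length 6: W₁..W₆: k=1: 0+3117+72·8·7=7149; k=2: 3456+2931+72·6·7=9411; k=3: 27216+2970+72·55·7=57906; k=4: 10494+231+72·11·7=16269; k=5: 4677+0+72·3·7=6189 → min 6189.
Optimal order: ((W₁ (W₂ (W₃ (W₄ W₅)))) W₆) with cost 6189.

6189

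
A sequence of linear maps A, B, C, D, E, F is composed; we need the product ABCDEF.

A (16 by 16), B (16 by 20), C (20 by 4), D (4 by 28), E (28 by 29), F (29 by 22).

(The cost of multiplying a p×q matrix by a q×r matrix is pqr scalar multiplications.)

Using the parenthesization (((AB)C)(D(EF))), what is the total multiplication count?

28136

(AB): 16×16 by 16×20 → 16×20, cost 16·16·20 = 5120
((AB)C): 16×20 by 20×4 → 16×4, cost 16·20·4 = 1280; cumulative 6400
(EF): 28×29 by 29×22 → 28×22, cost 28·29·22 = 17864
(D(EF)): 4×28 by 28×22 → 4×22, cost 4·28·22 = 2464; cumulative 20328
(((AB)C)(D(EF))): 16×4 by 4×22 → 16×22, cost 16·4·22 = 1408; cumulative 28136
Total: 28136 scalar multiplications.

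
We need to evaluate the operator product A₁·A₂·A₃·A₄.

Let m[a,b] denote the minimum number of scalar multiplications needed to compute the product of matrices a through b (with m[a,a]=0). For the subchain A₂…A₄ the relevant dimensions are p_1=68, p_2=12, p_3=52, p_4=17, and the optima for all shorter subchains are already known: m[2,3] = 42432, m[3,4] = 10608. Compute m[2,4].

24480

m[2,4] = min over k∈[2,3] of m[2,k]+m[k+1,4]+p_{1}·p_k·p_{4}.
k=2: 0 + 10608 + 68·12·17 = 24480; k=3: 42432 + 0 + 68·52·17 = 102544.
Minimum: 24480 at k=2.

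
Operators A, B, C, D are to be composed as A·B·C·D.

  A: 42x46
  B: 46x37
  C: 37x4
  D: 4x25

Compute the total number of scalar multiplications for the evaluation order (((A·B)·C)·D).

(A·B): 42×46 by 46×37 → 42×37, cost 42·46·37 = 71484
((A·B)·C): 42×37 by 37×4 → 42×4, cost 42·37·4 = 6216; cumulative 77700
(((A·B)·C)·D): 42×4 by 4×25 → 42×25, cost 42·4·25 = 4200; cumulative 81900
Total: 81900 scalar multiplications.

81900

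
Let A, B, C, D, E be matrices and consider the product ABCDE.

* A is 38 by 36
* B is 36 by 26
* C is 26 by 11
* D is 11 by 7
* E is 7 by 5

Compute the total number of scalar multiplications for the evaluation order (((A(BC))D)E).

(BC): 36×26 by 26×11 → 36×11, cost 36·26·11 = 10296
(A(BC)): 38×36 by 36×11 → 38×11, cost 38·36·11 = 15048; cumulative 25344
((A(BC))D): 38×11 by 11×7 → 38×7, cost 38·11·7 = 2926; cumulative 28270
(((A(BC))D)E): 38×7 by 7×5 → 38×5, cost 38·7·5 = 1330; cumulative 29600
Total: 29600 scalar multiplications.

29600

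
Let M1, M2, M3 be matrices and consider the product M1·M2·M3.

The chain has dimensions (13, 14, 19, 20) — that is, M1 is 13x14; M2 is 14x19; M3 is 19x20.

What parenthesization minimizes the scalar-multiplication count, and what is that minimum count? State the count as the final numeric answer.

8398

(M1·(M2·M3)): cost 8960.
((M1·M2)·M3): cost 8398.
Optimal: ((M1·M2)·M3) with cost 8398.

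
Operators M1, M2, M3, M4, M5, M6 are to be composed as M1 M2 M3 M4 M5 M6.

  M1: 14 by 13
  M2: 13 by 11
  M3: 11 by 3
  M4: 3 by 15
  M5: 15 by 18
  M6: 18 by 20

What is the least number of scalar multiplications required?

3705

Adjacent pairs: M1M2 = 14·13·11 = 2002; M2M3 = 13·11·3 = 429; M3M4 = 11·3·15 = 495; M4M5 = 3·15·18 = 810; M5M6 = 15·18·20 = 5400.
Length 3: M1..M3: k=1: 0+429+14·13·3=975; k=2: 2002+0+14·11·3=2464 → min 975 | M2..M4: k=2: 0+495+13·11·15=2640; k=3: 429+0+13·3·15=1014 → min 1014 | M3..M5: k=3: 0+810+11·3·18=1404; k=4: 495+0+11·15·18=3465 → min 1404 | M4..M6: k=4: 0+5400+3·15·20=6300; k=5: 810+0+3·18·20=1890 → min 1890.
Length 4: M1..M4: k=1: 0+1014+14·13·15=3744; k=2: 2002+495+14·11·15=4807; k=3: 975+0+14·3·15=1605 → min 1605 | M2..M5: k=2: 0+1404+13·11·18=3978; k=3: 429+810+13·3·18=1941; k=4: 1014+0+13·15·18=4524 → min 1941 | M3..M6: k=3: 0+1890+11·3·20=2550; k=4: 495+5400+11·15·20=9195; k=5: 1404+0+11·18·20=5364 → min 2550.
Length 5: M1..M5: k=1: 0+1941+14·13·18=5217; k=2: 2002+1404+14·11·18=6178; k=3: 975+810+14·3·18=2541; k=4: 1605+0+14·15·18=5385 → min 2541 | M2..M6: k=2: 0+2550+13·11·20=5410; k=3: 429+1890+13·3·20=3099; k=4: 1014+5400+13·15·20=10314; k=5: 1941+0+13·18·20=6621 → min 3099.
Length 6: M1..M6: k=1: 0+3099+14·13·20=6739; k=2: 2002+2550+14·11·20=7632; k=3: 975+1890+14·3·20=3705; k=4: 1605+5400+14·15·20=11205; k=5: 2541+0+14·18·20=7581 → min 3705.
Optimal order: ((M1 (M2 M3)) ((M4 M5) M6)) with cost 3705.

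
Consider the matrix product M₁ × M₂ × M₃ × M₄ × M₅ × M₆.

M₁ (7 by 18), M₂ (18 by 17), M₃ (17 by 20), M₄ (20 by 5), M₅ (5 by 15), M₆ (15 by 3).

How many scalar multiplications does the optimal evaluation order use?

Adjacent pairs: M₁M₂ = 7·18·17 = 2142; M₂M₃ = 18·17·20 = 6120; M₃M₄ = 17·20·5 = 1700; M₄M₅ = 20·5·15 = 1500; M₅M₆ = 5·15·3 = 225.
Length 3: M₁..M₃: k=1: 0+6120+7·18·20=8640; k=2: 2142+0+7·17·20=4522 → min 4522 | M₂..M₄: k=2: 0+1700+18·17·5=3230; k=3: 6120+0+18·20·5=7920 → min 3230 | M₃..M₅: k=3: 0+1500+17·20·15=6600; k=4: 1700+0+17·5·15=2975 → min 2975 | M₄..M₆: k=4: 0+225+20·5·3=525; k=5: 1500+0+20·15·3=2400 → min 525.
Length 4: M₁..M₄: k=1: 0+3230+7·18·5=3860; k=2: 2142+1700+7·17·5=4437; k=3: 4522+0+7·20·5=5222 → min 3860 | M₂..M₅: k=2: 0+2975+18·17·15=7565; k=3: 6120+1500+18·20·15=13020; k=4: 3230+0+18·5·15=4580 → min 4580 | M₃..M₆: k=3: 0+525+17·20·3=1545; k=4: 1700+225+17·5·3=2180; k=5: 2975+0+17·15·3=3740 → min 1545.
Length 5: M₁..M₅: k=1: 0+4580+7·18·15=6470; k=2: 2142+2975+7·17·15=6902; k=3: 4522+1500+7·20·15=8122; k=4: 3860+0+7·5·15=4385 → min 4385 | M₂..M₆: k=2: 0+1545+18·17·3=2463; k=3: 6120+525+18·20·3=7725; k=4: 3230+225+18·5·3=3725; k=5: 4580+0+18·15·3=5390 → min 2463.
Length 6: M₁..M₆: k=1: 0+2463+7·18·3=2841; k=2: 2142+1545+7·17·3=4044; k=3: 4522+525+7·20·3=5467; k=4: 3860+225+7·5·3=4190; k=5: 4385+0+7·15·3=4700 → min 2841.
Optimal order: (M₁ × (M₂ × (M₃ × (M₄ × (M₅ × M₆))))) with cost 2841.

2841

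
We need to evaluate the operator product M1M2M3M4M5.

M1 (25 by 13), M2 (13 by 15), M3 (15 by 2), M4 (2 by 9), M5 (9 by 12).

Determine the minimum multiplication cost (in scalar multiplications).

1856

Adjacent pairs: M1M2 = 25·13·15 = 4875; M2M3 = 13·15·2 = 390; M3M4 = 15·2·9 = 270; M4M5 = 2·9·12 = 216.
Length 3: M1..M3: k=1: 0+390+25·13·2=1040; k=2: 4875+0+25·15·2=5625 → min 1040 | M2..M4: k=2: 0+270+13·15·9=2025; k=3: 390+0+13·2·9=624 → min 624 | M3..M5: k=3: 0+216+15·2·12=576; k=4: 270+0+15·9·12=1890 → min 576.
Length 4: M1..M4: k=1: 0+624+25·13·9=3549; k=2: 4875+270+25·15·9=8520; k=3: 1040+0+25·2·9=1490 → min 1490 | M2..M5: k=2: 0+576+13·15·12=2916; k=3: 390+216+13·2·12=918; k=4: 624+0+13·9·12=2028 → min 918.
Length 5: M1..M5: k=1: 0+918+25·13·12=4818; k=2: 4875+576+25·15·12=9951; k=3: 1040+216+25·2·12=1856; k=4: 1490+0+25·9·12=4190 → min 1856.
Optimal order: ((M1(M2M3))(M4M5)) with cost 1856.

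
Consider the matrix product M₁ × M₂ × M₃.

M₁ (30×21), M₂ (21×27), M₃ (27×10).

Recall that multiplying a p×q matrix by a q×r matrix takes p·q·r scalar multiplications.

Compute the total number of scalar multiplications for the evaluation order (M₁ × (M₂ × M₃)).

11970

(M₂ × M₃): 21×27 by 27×10 → 21×10, cost 21·27·10 = 5670
(M₁ × (M₂ × M₃)): 30×21 by 21×10 → 30×10, cost 30·21·10 = 6300; cumulative 11970
Total: 11970 scalar multiplications.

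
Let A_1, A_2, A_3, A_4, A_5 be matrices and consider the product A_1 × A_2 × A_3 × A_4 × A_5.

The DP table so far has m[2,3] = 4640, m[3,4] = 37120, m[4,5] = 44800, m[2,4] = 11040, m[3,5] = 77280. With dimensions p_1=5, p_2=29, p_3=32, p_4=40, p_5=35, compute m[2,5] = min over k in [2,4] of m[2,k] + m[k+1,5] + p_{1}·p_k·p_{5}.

18040

m[2,5] = min over k∈[2,4] of m[2,k]+m[k+1,5]+p_{1}·p_k·p_{5}.
k=2: 0 + 77280 + 5·29·35 = 82355; k=3: 4640 + 44800 + 5·32·35 = 55040; k=4: 11040 + 0 + 5·40·35 = 18040.
Minimum: 18040 at k=4.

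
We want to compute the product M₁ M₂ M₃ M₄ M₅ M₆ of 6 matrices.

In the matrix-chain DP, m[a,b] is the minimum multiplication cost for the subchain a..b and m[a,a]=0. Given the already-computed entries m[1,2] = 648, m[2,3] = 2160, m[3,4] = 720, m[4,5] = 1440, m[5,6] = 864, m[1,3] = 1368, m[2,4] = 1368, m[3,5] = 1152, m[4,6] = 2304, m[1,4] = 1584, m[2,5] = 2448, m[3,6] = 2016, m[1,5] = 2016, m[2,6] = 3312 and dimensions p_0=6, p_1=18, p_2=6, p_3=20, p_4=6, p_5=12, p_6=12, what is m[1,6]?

2880

m[1,6] = min over k∈[1,5] of m[1,k]+m[k+1,6]+p_{0}·p_k·p_{6}.
k=1: 0 + 3312 + 6·18·12 = 4608; k=2: 648 + 2016 + 6·6·12 = 3096; k=3: 1368 + 2304 + 6·20·12 = 5112; k=4: 1584 + 864 + 6·6·12 = 2880; k=5: 2016 + 0 + 6·12·12 = 2880.
Minimum: 2880 at k=4.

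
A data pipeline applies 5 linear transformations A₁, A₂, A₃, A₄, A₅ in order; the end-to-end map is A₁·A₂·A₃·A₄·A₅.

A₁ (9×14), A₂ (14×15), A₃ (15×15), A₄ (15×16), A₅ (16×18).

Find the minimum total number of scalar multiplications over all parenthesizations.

Adjacent pairs: A₁A₂ = 9·14·15 = 1890; A₂A₃ = 14·15·15 = 3150; A₃A₄ = 15·15·16 = 3600; A₄A₅ = 15·16·18 = 4320.
Length 3: A₁..A₃: k=1: 0+3150+9·14·15=5040; k=2: 1890+0+9·15·15=3915 → min 3915 | A₂..A₄: k=2: 0+3600+14·15·16=6960; k=3: 3150+0+14·15·16=6510 → min 6510 | A₃..A₅: k=3: 0+4320+15·15·18=8370; k=4: 3600+0+15·16·18=7920 → min 7920.
Length 4: A₁..A₄: k=1: 0+6510+9·14·16=8526; k=2: 1890+3600+9·15·16=7650; k=3: 3915+0+9·15·16=6075 → min 6075 | A₂..A₅: k=2: 0+7920+14·15·18=11700; k=3: 3150+4320+14·15·18=11250; k=4: 6510+0+14·16·18=10542 → min 10542.
Length 5: A₁..A₅: k=1: 0+10542+9·14·18=12810; k=2: 1890+7920+9·15·18=12240; k=3: 3915+4320+9·15·18=10665; k=4: 6075+0+9·16·18=8667 → min 8667.
Optimal order: ((((A₁·A₂)·A₃)·A₄)·A₅) with cost 8667.

8667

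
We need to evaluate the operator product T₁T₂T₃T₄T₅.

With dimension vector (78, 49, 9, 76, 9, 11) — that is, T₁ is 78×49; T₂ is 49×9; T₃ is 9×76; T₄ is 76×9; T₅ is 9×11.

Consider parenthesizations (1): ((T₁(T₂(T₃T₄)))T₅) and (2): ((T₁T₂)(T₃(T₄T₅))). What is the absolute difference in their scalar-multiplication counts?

4923

Order (1) = ((T₁(T₂(T₃T₄)))T₅): (T₃T₄): 9×76 by 76×9 → 9×9, cost 9·76·9 = 6156; (T₂(T₃T₄)): 49×9 by 9×9 → 49×9, cost 49·9·9 = 3969; cumulative 10125; (T₁(T₂(T₃T₄))): 78×49 by 49×9 → 78×9, cost 78·49·9 = 34398; cumulative 44523; ((T₁(T₂(T₃T₄)))T₅): 78×9 by 9×11 → 78×11, cost 78·9·11 = 7722; cumulative 52245. Total 52245.
Order (2) = ((T₁T₂)(T₃(T₄T₅))): (T₁T₂): 78×49 by 49×9 → 78×9, cost 78·49·9 = 34398; (T₄T₅): 76×9 by 9×11 → 76×11, cost 76·9·11 = 7524; (T₃(T₄T₅)): 9×76 by 76×11 → 9×11, cost 9·76·11 = 7524; cumulative 15048; ((T₁T₂)(T₃(T₄T₅))): 78×9 by 9×11 → 78×11, cost 78·9·11 = 7722; cumulative 57168. Total 57168.
Difference: |52245 − 57168| = 4923.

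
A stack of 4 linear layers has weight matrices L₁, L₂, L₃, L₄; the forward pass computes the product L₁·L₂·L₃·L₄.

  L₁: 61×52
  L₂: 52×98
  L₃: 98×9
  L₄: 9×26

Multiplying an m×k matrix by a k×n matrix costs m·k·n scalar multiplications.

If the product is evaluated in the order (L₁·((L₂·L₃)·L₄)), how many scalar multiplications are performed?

(L₂·L₃): 52×98 by 98×9 → 52×9, cost 52·98·9 = 45864
((L₂·L₃)·L₄): 52×9 by 9×26 → 52×26, cost 52·9·26 = 12168; cumulative 58032
(L₁·((L₂·L₃)·L₄)): 61×52 by 52×26 → 61×26, cost 61·52·26 = 82472; cumulative 140504
Total: 140504 scalar multiplications.

140504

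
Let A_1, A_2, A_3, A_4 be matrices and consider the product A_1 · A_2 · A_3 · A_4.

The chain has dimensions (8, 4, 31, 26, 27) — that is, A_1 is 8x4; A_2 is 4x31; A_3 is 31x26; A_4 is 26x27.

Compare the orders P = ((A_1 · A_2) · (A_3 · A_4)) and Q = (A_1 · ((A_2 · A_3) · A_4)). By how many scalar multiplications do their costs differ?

22554

Order P = ((A_1 · A_2) · (A_3 · A_4)): (A_1 · A_2): 8×4 by 4×31 → 8×31, cost 8·4·31 = 992; (A_3 · A_4): 31×26 by 26×27 → 31×27, cost 31·26·27 = 21762; ((A_1 · A_2) · (A_3 · A_4)): 8×31 by 31×27 → 8×27, cost 8·31·27 = 6696; cumulative 29450. Total 29450.
Order Q = (A_1 · ((A_2 · A_3) · A_4)): (A_2 · A_3): 4×31 by 31×26 → 4×26, cost 4·31·26 = 3224; ((A_2 · A_3) · A_4): 4×26 by 26×27 → 4×27, cost 4·26·27 = 2808; cumulative 6032; (A_1 · ((A_2 · A_3) · A_4)): 8×4 by 4×27 → 8×27, cost 8·4·27 = 864; cumulative 6896. Total 6896.
Difference: |29450 − 6896| = 22554.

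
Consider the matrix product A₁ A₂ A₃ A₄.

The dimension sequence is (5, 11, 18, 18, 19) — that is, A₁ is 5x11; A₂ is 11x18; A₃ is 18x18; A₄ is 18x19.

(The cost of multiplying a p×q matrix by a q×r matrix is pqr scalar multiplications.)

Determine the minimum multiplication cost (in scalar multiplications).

Adjacent pairs: A₁A₂ = 5·11·18 = 990; A₂A₃ = 11·18·18 = 3564; A₃A₄ = 18·18·19 = 6156.
Length 3: A₁..A₃: k=1: 0+3564+5·11·18=4554; k=2: 990+0+5·18·18=2610 → min 2610 | A₂..A₄: k=2: 0+6156+11·18·19=9918; k=3: 3564+0+11·18·19=7326 → min 7326.
Length 4: A₁..A₄: k=1: 0+7326+5·11·19=8371; k=2: 990+6156+5·18·19=8856; k=3: 2610+0+5·18·19=4320 → min 4320.
Optimal order: (((A₁ A₂) A₃) A₄) with cost 4320.

4320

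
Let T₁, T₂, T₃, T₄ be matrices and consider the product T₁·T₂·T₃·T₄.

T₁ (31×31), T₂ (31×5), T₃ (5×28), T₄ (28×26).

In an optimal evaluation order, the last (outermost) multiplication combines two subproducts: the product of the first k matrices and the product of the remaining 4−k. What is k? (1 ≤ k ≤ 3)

2

Adjacent pairs: T₁T₂ = 31·31·5 = 4805; T₂T₃ = 31·5·28 = 4340; T₃T₄ = 5·28·26 = 3640.
Length 3: T₁..T₃: k=1: 0+4340+31·31·28=31248; k=2: 4805+0+31·5·28=9145 → min 9145 | T₂..T₄: k=2: 0+3640+31·5·26=7670; k=3: 4340+0+31·28·26=26908 → min 7670.
Top-level splits: k=1: (T₁..T₁)·(T₂..T₄) → 0+7670+31·31·26 = 32656; k=2: (T₁..T₂)·(T₃..T₄) → 4805+3640+31·5·26 = 12475; k=3: (T₁..T₃)·(T₄..T₄) → 9145+0+31·28·26 = 31713.
Best split is after T₂, i.e. k = 2.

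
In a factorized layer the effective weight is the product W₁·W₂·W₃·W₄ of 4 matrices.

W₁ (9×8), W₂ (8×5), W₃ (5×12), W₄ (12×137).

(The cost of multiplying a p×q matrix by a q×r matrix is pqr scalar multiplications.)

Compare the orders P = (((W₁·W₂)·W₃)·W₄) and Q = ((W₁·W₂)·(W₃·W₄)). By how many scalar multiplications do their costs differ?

951

Order P = (((W₁·W₂)·W₃)·W₄): (W₁·W₂): 9×8 by 8×5 → 9×5, cost 9·8·5 = 360; ((W₁·W₂)·W₃): 9×5 by 5×12 → 9×12, cost 9·5·12 = 540; cumulative 900; (((W₁·W₂)·W₃)·W₄): 9×12 by 12×137 → 9×137, cost 9·12·137 = 14796; cumulative 15696. Total 15696.
Order Q = ((W₁·W₂)·(W₃·W₄)): (W₁·W₂): 9×8 by 8×5 → 9×5, cost 9·8·5 = 360; (W₃·W₄): 5×12 by 12×137 → 5×137, cost 5·12·137 = 8220; ((W₁·W₂)·(W₃·W₄)): 9×5 by 5×137 → 9×137, cost 9·5·137 = 6165; cumulative 14745. Total 14745.
Difference: |15696 − 14745| = 951.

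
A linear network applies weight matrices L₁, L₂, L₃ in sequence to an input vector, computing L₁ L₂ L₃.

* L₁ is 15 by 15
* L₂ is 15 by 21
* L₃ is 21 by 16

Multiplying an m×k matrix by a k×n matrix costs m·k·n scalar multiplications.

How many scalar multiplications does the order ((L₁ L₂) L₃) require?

9765

(L₁ L₂): 15×15 by 15×21 → 15×21, cost 15·15·21 = 4725
((L₁ L₂) L₃): 15×21 by 21×16 → 15×16, cost 15·21·16 = 5040; cumulative 9765
Total: 9765 scalar multiplications.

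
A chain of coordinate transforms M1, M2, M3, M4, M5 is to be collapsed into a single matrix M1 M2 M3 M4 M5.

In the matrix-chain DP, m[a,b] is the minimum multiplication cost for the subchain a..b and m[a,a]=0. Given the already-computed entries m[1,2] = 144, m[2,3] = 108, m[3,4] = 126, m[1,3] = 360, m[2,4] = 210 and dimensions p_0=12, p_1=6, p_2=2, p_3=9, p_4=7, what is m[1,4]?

438

m[1,4] = min over k∈[1,3] of m[1,k]+m[k+1,4]+p_{0}·p_k·p_{4}.
k=1: 0 + 210 + 12·6·7 = 714; k=2: 144 + 126 + 12·2·7 = 438; k=3: 360 + 0 + 12·9·7 = 1116.
Minimum: 438 at k=2.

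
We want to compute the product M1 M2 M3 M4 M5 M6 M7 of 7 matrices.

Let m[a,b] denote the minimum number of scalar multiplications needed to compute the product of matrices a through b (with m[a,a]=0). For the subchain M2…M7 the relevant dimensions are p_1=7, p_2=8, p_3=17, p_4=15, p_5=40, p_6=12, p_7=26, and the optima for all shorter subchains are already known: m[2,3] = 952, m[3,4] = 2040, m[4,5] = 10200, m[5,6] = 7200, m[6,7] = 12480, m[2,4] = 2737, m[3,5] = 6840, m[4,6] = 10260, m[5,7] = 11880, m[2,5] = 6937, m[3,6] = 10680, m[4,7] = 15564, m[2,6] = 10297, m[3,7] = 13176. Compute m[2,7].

m[2,7] = min over k∈[2,6] of m[2,k]+m[k+1,7]+p_{1}·p_k·p_{7}.
k=2: 0 + 13176 + 7·8·26 = 14632; k=3: 952 + 15564 + 7·17·26 = 19610; k=4: 2737 + 11880 + 7·15·26 = 17347; k=5: 6937 + 12480 + 7·40·26 = 26697; k=6: 10297 + 0 + 7·12·26 = 12481.
Minimum: 12481 at k=6.

12481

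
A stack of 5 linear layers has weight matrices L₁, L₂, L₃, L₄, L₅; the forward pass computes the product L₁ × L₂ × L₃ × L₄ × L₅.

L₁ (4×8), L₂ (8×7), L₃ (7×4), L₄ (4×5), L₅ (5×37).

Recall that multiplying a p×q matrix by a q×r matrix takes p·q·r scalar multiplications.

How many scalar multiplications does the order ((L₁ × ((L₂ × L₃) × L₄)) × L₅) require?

1284

(L₂ × L₃): 8×7 by 7×4 → 8×4, cost 8·7·4 = 224
((L₂ × L₃) × L₄): 8×4 by 4×5 → 8×5, cost 8·4·5 = 160; cumulative 384
(L₁ × ((L₂ × L₃) × L₄)): 4×8 by 8×5 → 4×5, cost 4·8·5 = 160; cumulative 544
((L₁ × ((L₂ × L₃) × L₄)) × L₅): 4×5 by 5×37 → 4×37, cost 4·5·37 = 740; cumulative 1284
Total: 1284 scalar multiplications.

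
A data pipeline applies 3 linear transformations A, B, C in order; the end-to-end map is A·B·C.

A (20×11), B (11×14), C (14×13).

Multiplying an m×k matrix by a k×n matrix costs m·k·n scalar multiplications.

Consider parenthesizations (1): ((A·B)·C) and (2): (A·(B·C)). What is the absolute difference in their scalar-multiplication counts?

Order (1) = ((A·B)·C): (A·B): 20×11 by 11×14 → 20×14, cost 20·11·14 = 3080; ((A·B)·C): 20×14 by 14×13 → 20×13, cost 20·14·13 = 3640; cumulative 6720. Total 6720.
Order (2) = (A·(B·C)): (B·C): 11×14 by 14×13 → 11×13, cost 11·14·13 = 2002; (A·(B·C)): 20×11 by 11×13 → 20×13, cost 20·11·13 = 2860; cumulative 4862. Total 4862.
Difference: |6720 − 4862| = 1858.

1858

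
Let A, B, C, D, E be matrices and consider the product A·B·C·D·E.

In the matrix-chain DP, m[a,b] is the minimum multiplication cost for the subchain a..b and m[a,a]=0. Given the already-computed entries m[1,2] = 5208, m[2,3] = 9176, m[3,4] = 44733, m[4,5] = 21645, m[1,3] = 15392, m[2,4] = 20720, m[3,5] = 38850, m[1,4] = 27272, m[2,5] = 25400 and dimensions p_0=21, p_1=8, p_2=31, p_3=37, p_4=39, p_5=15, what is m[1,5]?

m[1,5] = min over k∈[1,4] of m[1,k]+m[k+1,5]+p_{0}·p_k·p_{5}.
k=1: 0 + 25400 + 21·8·15 = 27920; k=2: 5208 + 38850 + 21·31·15 = 53823; k=3: 15392 + 21645 + 21·37·15 = 48692; k=4: 27272 + 0 + 21·39·15 = 39557.
Minimum: 27920 at k=1.

27920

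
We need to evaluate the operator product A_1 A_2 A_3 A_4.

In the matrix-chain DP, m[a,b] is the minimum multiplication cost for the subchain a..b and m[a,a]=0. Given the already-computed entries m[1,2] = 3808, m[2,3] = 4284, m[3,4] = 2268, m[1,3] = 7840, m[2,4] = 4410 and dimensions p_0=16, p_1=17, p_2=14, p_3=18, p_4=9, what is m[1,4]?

6858

m[1,4] = min over k∈[1,3] of m[1,k]+m[k+1,4]+p_{0}·p_k·p_{4}.
k=1: 0 + 4410 + 16·17·9 = 6858; k=2: 3808 + 2268 + 16·14·9 = 8092; k=3: 7840 + 0 + 16·18·9 = 10432.
Minimum: 6858 at k=1.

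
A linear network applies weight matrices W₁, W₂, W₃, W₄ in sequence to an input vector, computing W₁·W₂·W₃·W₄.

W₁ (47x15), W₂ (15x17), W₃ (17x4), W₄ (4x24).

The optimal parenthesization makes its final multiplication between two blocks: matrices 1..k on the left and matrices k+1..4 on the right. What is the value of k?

3

Adjacent pairs: W₁W₂ = 47·15·17 = 11985; W₂W₃ = 15·17·4 = 1020; W₃W₄ = 17·4·24 = 1632.
Length 3: W₁..W₃: k=1: 0+1020+47·15·4=3840; k=2: 11985+0+47·17·4=15181 → min 3840 | W₂..W₄: k=2: 0+1632+15·17·24=7752; k=3: 1020+0+15·4·24=2460 → min 2460.
Top-level splits: k=1: (W₁..W₁)·(W₂..W₄) → 0+2460+47·15·24 = 19380; k=2: (W₁..W₂)·(W₃..W₄) → 11985+1632+47·17·24 = 32793; k=3: (W₁..W₃)·(W₄..W₄) → 3840+0+47·4·24 = 8352.
Best split is after W₃, i.e. k = 3.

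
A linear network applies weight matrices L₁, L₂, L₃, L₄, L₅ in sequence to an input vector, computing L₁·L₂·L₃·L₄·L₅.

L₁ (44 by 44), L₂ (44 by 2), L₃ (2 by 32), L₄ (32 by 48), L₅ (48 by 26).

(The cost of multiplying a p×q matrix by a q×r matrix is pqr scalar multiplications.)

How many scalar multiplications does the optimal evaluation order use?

11728

Adjacent pairs: L₁L₂ = 44·44·2 = 3872; L₂L₃ = 44·2·32 = 2816; L₃L₄ = 2·32·48 = 3072; L₄L₅ = 32·48·26 = 39936.
Length 3: L₁..L₃: k=1: 0+2816+44·44·32=64768; k=2: 3872+0+44·2·32=6688 → min 6688 | L₂..L₄: k=2: 0+3072+44·2·48=7296; k=3: 2816+0+44·32·48=70400 → min 7296 | L₃..L₅: k=3: 0+39936+2·32·26=41600; k=4: 3072+0+2·48·26=5568 → min 5568.
Length 4: L₁..L₄: k=1: 0+7296+44·44·48=100224; k=2: 3872+3072+44·2·48=11168; k=3: 6688+0+44·32·48=74272 → min 11168 | L₂..L₅: k=2: 0+5568+44·2·26=7856; k=3: 2816+39936+44·32·26=79360; k=4: 7296+0+44·48·26=62208 → min 7856.
Length 5: L₁..L₅: k=1: 0+7856+44·44·26=58192; k=2: 3872+5568+44·2·26=11728; k=3: 6688+39936+44·32·26=83232; k=4: 11168+0+44·48·26=66080 → min 11728.
Optimal order: ((L₁·L₂)·((L₃·L₄)·L₅)) with cost 11728.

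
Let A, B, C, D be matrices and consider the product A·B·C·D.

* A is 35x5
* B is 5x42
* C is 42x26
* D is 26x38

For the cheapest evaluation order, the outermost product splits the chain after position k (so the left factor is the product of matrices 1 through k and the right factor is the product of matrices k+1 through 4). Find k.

Adjacent pairs: AB = 35·5·42 = 7350; BC = 5·42·26 = 5460; CD = 42·26·38 = 41496.
Length 3: A..C: k=1: 0+5460+35·5·26=10010; k=2: 7350+0+35·42·26=45570 → min 10010 | B..D: k=2: 0+41496+5·42·38=49476; k=3: 5460+0+5·26·38=10400 → min 10400.
Top-level splits: k=1: (A..A)·(B..D) → 0+10400+35·5·38 = 17050; k=2: (A..B)·(C..D) → 7350+41496+35·42·38 = 104706; k=3: (A..C)·(D..D) → 10010+0+35·26·38 = 44590.
Best split is after A, i.e. k = 1.

1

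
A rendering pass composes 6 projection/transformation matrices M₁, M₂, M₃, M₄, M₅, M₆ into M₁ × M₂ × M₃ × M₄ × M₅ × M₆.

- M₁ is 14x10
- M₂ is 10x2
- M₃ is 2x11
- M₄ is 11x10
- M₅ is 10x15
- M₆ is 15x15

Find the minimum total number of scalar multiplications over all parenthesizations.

Adjacent pairs: M₁M₂ = 14·10·2 = 280; M₂M₃ = 10·2·11 = 220; M₃M₄ = 2·11·10 = 220; M₄M₅ = 11·10·15 = 1650; M₅M₆ = 10·15·15 = 2250.
Length 3: M₁..M₃: k=1: 0+220+14·10·11=1760; k=2: 280+0+14·2·11=588 → min 588 | M₂..M₄: k=2: 0+220+10·2·10=420; k=3: 220+0+10·11·10=1320 → min 420 | M₃..M₅: k=3: 0+1650+2·11·15=1980; k=4: 220+0+2·10·15=520 → min 520 | M₄..M₆: k=4: 0+2250+11·10·15=3900; k=5: 1650+0+11·15·15=4125 → min 3900.
Length 4: M₁..M₄: k=1: 0+420+14·10·10=1820; k=2: 280+220+14·2·10=780; k=3: 588+0+14·11·10=2128 → min 780 | M₂..M₅: k=2: 0+520+10·2·15=820; k=3: 220+1650+10·11·15=3520; k=4: 420+0+10·10·15=1920 → min 820 | M₃..M₆: k=3: 0+3900+2·11·15=4230; k=4: 220+2250+2·10·15=2770; k=5: 520+0+2·15·15=970 → min 970.
Length 5: M₁..M₅: k=1: 0+820+14·10·15=2920; k=2: 280+520+14·2·15=1220; k=3: 588+1650+14·11·15=4548; k=4: 780+0+14·10·15=2880 → min 1220 | M₂..M₆: k=2: 0+970+10·2·15=1270; k=3: 220+3900+10·11·15=5770; k=4: 420+2250+10·10·15=4170; k=5: 820+0+10·15·15=3070 → min 1270.
Length 6: M₁..M₆: k=1: 0+1270+14·10·15=3370; k=2: 280+970+14·2·15=1670; k=3: 588+3900+14·11·15=6798; k=4: 780+2250+14·10·15=5130; k=5: 1220+0+14·15·15=4370 → min 1670.
Optimal order: ((M₁ × M₂) × (((M₃ × M₄) × M₅) × M₆)) with cost 1670.

1670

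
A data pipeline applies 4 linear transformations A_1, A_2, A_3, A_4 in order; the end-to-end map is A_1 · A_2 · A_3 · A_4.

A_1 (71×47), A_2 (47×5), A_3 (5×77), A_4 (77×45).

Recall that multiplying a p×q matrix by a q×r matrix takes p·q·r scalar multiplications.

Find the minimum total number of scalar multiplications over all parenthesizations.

Adjacent pairs: A_1A_2 = 71·47·5 = 16685; A_2A_3 = 47·5·77 = 18095; A_3A_4 = 5·77·45 = 17325.
Length 3: A_1..A_3: k=1: 0+18095+71·47·77=275044; k=2: 16685+0+71·5·77=44020 → min 44020 | A_2..A_4: k=2: 0+17325+47·5·45=27900; k=3: 18095+0+47·77·45=180950 → min 27900.
Length 4: A_1..A_4: k=1: 0+27900+71·47·45=178065; k=2: 16685+17325+71·5·45=49985; k=3: 44020+0+71·77·45=290035 → min 49985.
Optimal order: ((A_1 · A_2) · (A_3 · A_4)) with cost 49985.

49985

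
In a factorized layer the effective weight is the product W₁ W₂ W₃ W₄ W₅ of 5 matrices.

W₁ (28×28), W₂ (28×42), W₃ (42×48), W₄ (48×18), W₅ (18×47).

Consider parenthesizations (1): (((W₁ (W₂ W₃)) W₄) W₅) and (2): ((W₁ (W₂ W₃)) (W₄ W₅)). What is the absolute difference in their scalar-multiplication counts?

55896

Order (1) = (((W₁ (W₂ W₃)) W₄) W₅): (W₂ W₃): 28×42 by 42×48 → 28×48, cost 28·42·48 = 56448; (W₁ (W₂ W₃)): 28×28 by 28×48 → 28×48, cost 28·28·48 = 37632; cumulative 94080; ((W₁ (W₂ W₃)) W₄): 28×48 by 48×18 → 28×18, cost 28·48·18 = 24192; cumulative 118272; (((W₁ (W₂ W₃)) W₄) W₅): 28×18 by 18×47 → 28×47, cost 28·18·47 = 23688; cumulative 141960. Total 141960.
Order (2) = ((W₁ (W₂ W₃)) (W₄ W₅)): (W₂ W₃): 28×42 by 42×48 → 28×48, cost 28·42·48 = 56448; (W₁ (W₂ W₃)): 28×28 by 28×48 → 28×48, cost 28·28·48 = 37632; cumulative 94080; (W₄ W₅): 48×18 by 18×47 → 48×47, cost 48·18·47 = 40608; ((W₁ (W₂ W₃)) (W₄ W₅)): 28×48 by 48×47 → 28×47, cost 28·48·47 = 63168; cumulative 197856. Total 197856.
Difference: |141960 − 197856| = 55896.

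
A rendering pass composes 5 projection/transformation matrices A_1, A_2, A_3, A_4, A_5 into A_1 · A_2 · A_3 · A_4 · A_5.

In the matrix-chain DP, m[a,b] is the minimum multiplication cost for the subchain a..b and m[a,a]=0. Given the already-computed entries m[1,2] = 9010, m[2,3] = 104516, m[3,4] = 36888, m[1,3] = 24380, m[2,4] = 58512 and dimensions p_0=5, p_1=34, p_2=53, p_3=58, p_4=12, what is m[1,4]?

27860

m[1,4] = min over k∈[1,3] of m[1,k]+m[k+1,4]+p_{0}·p_k·p_{4}.
k=1: 0 + 58512 + 5·34·12 = 60552; k=2: 9010 + 36888 + 5·53·12 = 49078; k=3: 24380 + 0 + 5·58·12 = 27860.
Minimum: 27860 at k=3.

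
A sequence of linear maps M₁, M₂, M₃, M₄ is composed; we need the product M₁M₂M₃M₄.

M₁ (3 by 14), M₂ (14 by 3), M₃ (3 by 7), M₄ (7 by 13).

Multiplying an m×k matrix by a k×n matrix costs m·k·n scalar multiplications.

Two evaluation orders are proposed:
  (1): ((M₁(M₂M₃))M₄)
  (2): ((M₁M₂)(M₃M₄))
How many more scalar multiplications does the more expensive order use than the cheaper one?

345

Order (1) = ((M₁(M₂M₃))M₄): (M₂M₃): 14×3 by 3×7 → 14×7, cost 14·3·7 = 294; (M₁(M₂M₃)): 3×14 by 14×7 → 3×7, cost 3·14·7 = 294; cumulative 588; ((M₁(M₂M₃))M₄): 3×7 by 7×13 → 3×13, cost 3·7·13 = 273; cumulative 861. Total 861.
Order (2) = ((M₁M₂)(M₃M₄)): (M₁M₂): 3×14 by 14×3 → 3×3, cost 3·14·3 = 126; (M₃M₄): 3×7 by 7×13 → 3×13, cost 3·7·13 = 273; ((M₁M₂)(M₃M₄)): 3×3 by 3×13 → 3×13, cost 3·3·13 = 117; cumulative 516. Total 516.
Difference: |861 − 516| = 345.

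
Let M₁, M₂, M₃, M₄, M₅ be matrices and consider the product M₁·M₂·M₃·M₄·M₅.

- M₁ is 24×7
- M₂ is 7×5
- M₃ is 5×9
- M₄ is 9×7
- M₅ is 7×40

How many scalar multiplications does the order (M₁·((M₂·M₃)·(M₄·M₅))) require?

(M₂·M₃): 7×5 by 5×9 → 7×9, cost 7·5·9 = 315
(M₄·M₅): 9×7 by 7×40 → 9×40, cost 9·7·40 = 2520
((M₂·M₃)·(M₄·M₅)): 7×9 by 9×40 → 7×40, cost 7·9·40 = 2520; cumulative 5355
(M₁·((M₂·M₃)·(M₄·M₅))): 24×7 by 7×40 → 24×40, cost 24·7·40 = 6720; cumulative 12075
Total: 12075 scalar multiplications.

12075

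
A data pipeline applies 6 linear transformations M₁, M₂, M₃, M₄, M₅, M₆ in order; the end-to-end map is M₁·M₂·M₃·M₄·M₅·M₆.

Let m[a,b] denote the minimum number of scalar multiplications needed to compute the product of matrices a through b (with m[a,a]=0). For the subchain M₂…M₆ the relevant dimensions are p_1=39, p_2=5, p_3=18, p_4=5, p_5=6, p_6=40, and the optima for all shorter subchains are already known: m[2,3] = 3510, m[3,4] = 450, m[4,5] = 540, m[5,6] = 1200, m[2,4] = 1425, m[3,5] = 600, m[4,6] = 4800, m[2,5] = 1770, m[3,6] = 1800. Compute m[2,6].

m[2,6] = min over k∈[2,5] of m[2,k]+m[k+1,6]+p_{1}·p_k·p_{6}.
k=2: 0 + 1800 + 39·5·40 = 9600; k=3: 3510 + 4800 + 39·18·40 = 36390; k=4: 1425 + 1200 + 39·5·40 = 10425; k=5: 1770 + 0 + 39·6·40 = 11130.
Minimum: 9600 at k=2.

9600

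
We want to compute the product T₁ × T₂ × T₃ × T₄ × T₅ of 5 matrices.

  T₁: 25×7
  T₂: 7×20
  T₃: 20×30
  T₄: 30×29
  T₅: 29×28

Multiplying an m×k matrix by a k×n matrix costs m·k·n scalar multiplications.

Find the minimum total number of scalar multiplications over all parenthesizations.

20874

Adjacent pairs: T₁T₂ = 25·7·20 = 3500; T₂T₃ = 7·20·30 = 4200; T₃T₄ = 20·30·29 = 17400; T₄T₅ = 30·29·28 = 24360.
Length 3: T₁..T₃: k=1: 0+4200+25·7·30=9450; k=2: 3500+0+25·20·30=18500 → min 9450 | T₂..T₄: k=2: 0+17400+7·20·29=21460; k=3: 4200+0+7·30·29=10290 → min 10290 | T₃..T₅: k=3: 0+24360+20·30·28=41160; k=4: 17400+0+20·29·28=33640 → min 33640.
Length 4: T₁..T₄: k=1: 0+10290+25·7·29=15365; k=2: 3500+17400+25·20·29=35400; k=3: 9450+0+25·30·29=31200 → min 15365 | T₂..T₅: k=2: 0+33640+7·20·28=37560; k=3: 4200+24360+7·30·28=34440; k=4: 10290+0+7·29·28=15974 → min 15974.
Length 5: T₁..T₅: k=1: 0+15974+25·7·28=20874; k=2: 3500+33640+25·20·28=51140; k=3: 9450+24360+25·30·28=54810; k=4: 15365+0+25·29·28=35665 → min 20874.
Optimal order: (T₁ × (((T₂ × T₃) × T₄) × T₅)) with cost 20874.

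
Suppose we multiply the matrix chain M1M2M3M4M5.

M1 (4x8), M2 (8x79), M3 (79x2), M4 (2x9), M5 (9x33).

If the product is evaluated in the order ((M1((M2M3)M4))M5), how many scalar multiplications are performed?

2884

(M2M3): 8×79 by 79×2 → 8×2, cost 8·79·2 = 1264
((M2M3)M4): 8×2 by 2×9 → 8×9, cost 8·2·9 = 144; cumulative 1408
(M1((M2M3)M4)): 4×8 by 8×9 → 4×9, cost 4·8·9 = 288; cumulative 1696
((M1((M2M3)M4))M5): 4×9 by 9×33 → 4×33, cost 4·9·33 = 1188; cumulative 2884
Total: 2884 scalar multiplications.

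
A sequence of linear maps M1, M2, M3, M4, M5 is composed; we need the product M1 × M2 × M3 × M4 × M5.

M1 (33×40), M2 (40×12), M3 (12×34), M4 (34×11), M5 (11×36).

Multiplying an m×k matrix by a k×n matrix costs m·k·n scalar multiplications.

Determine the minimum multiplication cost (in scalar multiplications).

Adjacent pairs: M1M2 = 33·40·12 = 15840; M2M3 = 40·12·34 = 16320; M3M4 = 12·34·11 = 4488; M4M5 = 34·11·36 = 13464.
Length 3: M1..M3: k=1: 0+16320+33·40·34=61200; k=2: 15840+0+33·12·34=29304 → min 29304 | M2..M4: k=2: 0+4488+40·12·11=9768; k=3: 16320+0+40·34·11=31280 → min 9768 | M3..M5: k=3: 0+13464+12·34·36=28152; k=4: 4488+0+12·11·36=9240 → min 9240.
Length 4: M1..M4: k=1: 0+9768+33·40·11=24288; k=2: 15840+4488+33·12·11=24684; k=3: 29304+0+33·34·11=41646 → min 24288 | M2..M5: k=2: 0+9240+40·12·36=26520; k=3: 16320+13464+40·34·36=78744; k=4: 9768+0+40·11·36=25608 → min 25608.
Length 5: M1..M5: k=1: 0+25608+33·40·36=73128; k=2: 15840+9240+33·12·36=39336; k=3: 29304+13464+33·34·36=83160; k=4: 24288+0+33·11·36=37356 → min 37356.
Optimal order: ((M1 × (M2 × (M3 × M4))) × M5) with cost 37356.

37356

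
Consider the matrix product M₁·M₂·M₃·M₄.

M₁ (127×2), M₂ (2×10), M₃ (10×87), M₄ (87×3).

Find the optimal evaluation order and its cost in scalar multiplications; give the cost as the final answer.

3024

Adjacent pairs: M₁M₂ = 127·2·10 = 2540; M₂M₃ = 2·10·87 = 1740; M₃M₄ = 10·87·3 = 2610.
Length 3: M₁..M₃: k=1: 0+1740+127·2·87=23838; k=2: 2540+0+127·10·87=113030 → min 23838 | M₂..M₄: k=2: 0+2610+2·10·3=2670; k=3: 1740+0+2·87·3=2262 → min 2262.
Length 4: M₁..M₄: k=1: 0+2262+127·2·3=3024; k=2: 2540+2610+127·10·3=8960; k=3: 23838+0+127·87·3=56985 → min 3024.
Optimal parenthesization: (M₁·((M₂·M₃)·M₄)) with cost 3024.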